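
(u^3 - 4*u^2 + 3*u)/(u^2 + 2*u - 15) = u*(u - 1)/(u + 5)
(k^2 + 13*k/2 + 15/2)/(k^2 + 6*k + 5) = (k + 3/2)/(k + 1)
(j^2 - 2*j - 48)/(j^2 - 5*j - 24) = (j + 6)/(j + 3)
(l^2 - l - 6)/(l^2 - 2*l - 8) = (l - 3)/(l - 4)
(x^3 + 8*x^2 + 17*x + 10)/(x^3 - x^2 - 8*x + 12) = (x^3 + 8*x^2 + 17*x + 10)/(x^3 - x^2 - 8*x + 12)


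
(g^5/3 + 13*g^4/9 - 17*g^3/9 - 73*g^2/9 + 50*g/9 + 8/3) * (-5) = -5*g^5/3 - 65*g^4/9 + 85*g^3/9 + 365*g^2/9 - 250*g/9 - 40/3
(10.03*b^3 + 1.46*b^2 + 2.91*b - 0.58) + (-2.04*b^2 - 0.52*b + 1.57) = 10.03*b^3 - 0.58*b^2 + 2.39*b + 0.99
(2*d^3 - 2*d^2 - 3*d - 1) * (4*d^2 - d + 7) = 8*d^5 - 10*d^4 + 4*d^3 - 15*d^2 - 20*d - 7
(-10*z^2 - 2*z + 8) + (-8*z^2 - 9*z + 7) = -18*z^2 - 11*z + 15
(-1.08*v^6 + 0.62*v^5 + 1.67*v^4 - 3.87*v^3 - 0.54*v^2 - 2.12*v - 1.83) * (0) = 0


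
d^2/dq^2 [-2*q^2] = -4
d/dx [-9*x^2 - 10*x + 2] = -18*x - 10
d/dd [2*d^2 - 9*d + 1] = 4*d - 9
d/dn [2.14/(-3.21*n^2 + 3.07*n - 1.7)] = (13.7388*n - 6.5698)/(3.21*n^2 - 3.07*n + 1.7)^2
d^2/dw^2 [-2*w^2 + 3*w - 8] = -4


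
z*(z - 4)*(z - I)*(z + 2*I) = z^4 - 4*z^3 + I*z^3 + 2*z^2 - 4*I*z^2 - 8*z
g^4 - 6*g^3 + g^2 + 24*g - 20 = (g - 5)*(g - 2)*(g - 1)*(g + 2)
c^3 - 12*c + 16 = (c - 2)^2*(c + 4)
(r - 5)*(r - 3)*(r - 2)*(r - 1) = r^4 - 11*r^3 + 41*r^2 - 61*r + 30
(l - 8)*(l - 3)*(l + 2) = l^3 - 9*l^2 + 2*l + 48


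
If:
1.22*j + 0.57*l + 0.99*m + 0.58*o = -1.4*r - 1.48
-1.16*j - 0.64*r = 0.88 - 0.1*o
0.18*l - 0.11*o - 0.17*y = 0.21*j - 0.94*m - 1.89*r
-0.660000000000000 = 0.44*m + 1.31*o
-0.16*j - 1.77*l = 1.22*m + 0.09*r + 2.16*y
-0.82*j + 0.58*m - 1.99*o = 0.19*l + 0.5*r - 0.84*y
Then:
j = -1.02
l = 0.75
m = -1.28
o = -0.07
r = 0.46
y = 0.16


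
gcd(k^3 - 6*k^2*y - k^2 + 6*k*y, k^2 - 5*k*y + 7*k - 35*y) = 1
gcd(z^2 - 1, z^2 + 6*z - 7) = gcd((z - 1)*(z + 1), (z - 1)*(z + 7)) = z - 1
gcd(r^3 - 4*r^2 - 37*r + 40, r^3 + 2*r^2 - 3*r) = r - 1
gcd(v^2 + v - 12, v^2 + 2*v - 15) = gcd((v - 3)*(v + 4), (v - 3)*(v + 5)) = v - 3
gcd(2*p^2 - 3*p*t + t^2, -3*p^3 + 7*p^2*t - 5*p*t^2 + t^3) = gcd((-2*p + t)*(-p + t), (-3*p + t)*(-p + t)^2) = p - t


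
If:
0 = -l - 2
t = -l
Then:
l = -2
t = 2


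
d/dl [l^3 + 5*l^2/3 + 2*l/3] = 3*l^2 + 10*l/3 + 2/3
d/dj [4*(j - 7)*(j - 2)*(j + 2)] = 12*j^2 - 56*j - 16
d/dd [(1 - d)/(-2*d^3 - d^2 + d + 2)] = (-4*d - 3)/(4*d^4 + 12*d^3 + 17*d^2 + 12*d + 4)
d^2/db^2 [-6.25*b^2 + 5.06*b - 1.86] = -12.5000000000000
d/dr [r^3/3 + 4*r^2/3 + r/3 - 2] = r^2 + 8*r/3 + 1/3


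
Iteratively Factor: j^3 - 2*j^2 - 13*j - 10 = (j - 5)*(j^2 + 3*j + 2) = (j - 5)*(j + 1)*(j + 2)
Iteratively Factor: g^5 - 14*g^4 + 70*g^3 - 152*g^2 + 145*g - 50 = (g - 1)*(g^4 - 13*g^3 + 57*g^2 - 95*g + 50) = (g - 2)*(g - 1)*(g^3 - 11*g^2 + 35*g - 25) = (g - 5)*(g - 2)*(g - 1)*(g^2 - 6*g + 5) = (g - 5)^2*(g - 2)*(g - 1)*(g - 1)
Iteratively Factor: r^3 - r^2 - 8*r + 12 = (r - 2)*(r^2 + r - 6) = (r - 2)*(r + 3)*(r - 2)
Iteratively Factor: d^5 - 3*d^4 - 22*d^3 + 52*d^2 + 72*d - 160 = (d - 2)*(d^4 - d^3 - 24*d^2 + 4*d + 80) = (d - 2)*(d + 4)*(d^3 - 5*d^2 - 4*d + 20) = (d - 2)^2*(d + 4)*(d^2 - 3*d - 10) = (d - 5)*(d - 2)^2*(d + 4)*(d + 2)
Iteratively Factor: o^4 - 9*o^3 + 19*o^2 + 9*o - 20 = (o - 4)*(o^3 - 5*o^2 - o + 5) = (o - 4)*(o - 1)*(o^2 - 4*o - 5) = (o - 4)*(o - 1)*(o + 1)*(o - 5)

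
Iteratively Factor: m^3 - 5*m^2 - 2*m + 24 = (m + 2)*(m^2 - 7*m + 12) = (m - 4)*(m + 2)*(m - 3)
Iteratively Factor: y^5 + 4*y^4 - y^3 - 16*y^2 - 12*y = (y + 2)*(y^4 + 2*y^3 - 5*y^2 - 6*y) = (y + 1)*(y + 2)*(y^3 + y^2 - 6*y) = (y + 1)*(y + 2)*(y + 3)*(y^2 - 2*y) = y*(y + 1)*(y + 2)*(y + 3)*(y - 2)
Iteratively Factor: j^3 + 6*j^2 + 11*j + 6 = (j + 2)*(j^2 + 4*j + 3) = (j + 1)*(j + 2)*(j + 3)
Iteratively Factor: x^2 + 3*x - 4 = (x - 1)*(x + 4)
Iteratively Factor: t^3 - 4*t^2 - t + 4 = (t - 1)*(t^2 - 3*t - 4) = (t - 4)*(t - 1)*(t + 1)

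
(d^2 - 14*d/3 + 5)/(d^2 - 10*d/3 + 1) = (3*d - 5)/(3*d - 1)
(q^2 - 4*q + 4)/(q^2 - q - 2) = (q - 2)/(q + 1)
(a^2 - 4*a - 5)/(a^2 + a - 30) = (a + 1)/(a + 6)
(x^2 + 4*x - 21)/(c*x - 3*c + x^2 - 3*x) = (x + 7)/(c + x)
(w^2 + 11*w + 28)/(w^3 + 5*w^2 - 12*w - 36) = (w^2 + 11*w + 28)/(w^3 + 5*w^2 - 12*w - 36)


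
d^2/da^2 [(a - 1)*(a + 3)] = 2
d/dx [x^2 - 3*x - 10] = 2*x - 3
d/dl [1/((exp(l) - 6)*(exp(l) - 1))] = (7 - 2*exp(l))*exp(l)/(exp(4*l) - 14*exp(3*l) + 61*exp(2*l) - 84*exp(l) + 36)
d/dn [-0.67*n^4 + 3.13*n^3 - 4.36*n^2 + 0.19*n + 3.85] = -2.68*n^3 + 9.39*n^2 - 8.72*n + 0.19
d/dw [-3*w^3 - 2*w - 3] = -9*w^2 - 2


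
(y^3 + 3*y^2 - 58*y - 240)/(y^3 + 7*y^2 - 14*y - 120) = (y - 8)/(y - 4)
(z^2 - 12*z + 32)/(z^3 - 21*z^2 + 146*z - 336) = (z - 4)/(z^2 - 13*z + 42)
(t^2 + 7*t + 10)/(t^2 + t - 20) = (t + 2)/(t - 4)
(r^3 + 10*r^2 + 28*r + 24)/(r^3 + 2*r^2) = 1 + 8/r + 12/r^2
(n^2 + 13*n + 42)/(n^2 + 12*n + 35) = (n + 6)/(n + 5)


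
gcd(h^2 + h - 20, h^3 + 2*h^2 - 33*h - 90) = h + 5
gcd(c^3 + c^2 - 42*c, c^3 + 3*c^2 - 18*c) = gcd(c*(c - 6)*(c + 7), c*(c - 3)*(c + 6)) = c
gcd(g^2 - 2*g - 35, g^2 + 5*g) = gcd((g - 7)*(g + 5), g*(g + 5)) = g + 5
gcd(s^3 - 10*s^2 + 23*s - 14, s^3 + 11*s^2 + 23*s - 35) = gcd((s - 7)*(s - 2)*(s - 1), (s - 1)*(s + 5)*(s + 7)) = s - 1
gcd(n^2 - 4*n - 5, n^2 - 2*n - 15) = n - 5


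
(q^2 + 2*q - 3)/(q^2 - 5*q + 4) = (q + 3)/(q - 4)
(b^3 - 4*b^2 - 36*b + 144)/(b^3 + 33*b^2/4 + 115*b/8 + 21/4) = 8*(b^2 - 10*b + 24)/(8*b^2 + 18*b + 7)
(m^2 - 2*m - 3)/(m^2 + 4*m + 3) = (m - 3)/(m + 3)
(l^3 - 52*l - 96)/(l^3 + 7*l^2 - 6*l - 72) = (l^2 - 6*l - 16)/(l^2 + l - 12)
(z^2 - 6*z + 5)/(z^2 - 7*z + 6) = (z - 5)/(z - 6)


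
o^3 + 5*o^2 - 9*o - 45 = (o - 3)*(o + 3)*(o + 5)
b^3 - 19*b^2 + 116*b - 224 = (b - 8)*(b - 7)*(b - 4)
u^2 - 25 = (u - 5)*(u + 5)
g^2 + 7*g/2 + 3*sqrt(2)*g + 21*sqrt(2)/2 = (g + 7/2)*(g + 3*sqrt(2))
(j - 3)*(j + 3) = j^2 - 9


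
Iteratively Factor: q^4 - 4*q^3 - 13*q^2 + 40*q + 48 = (q - 4)*(q^3 - 13*q - 12) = (q - 4)*(q + 3)*(q^2 - 3*q - 4) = (q - 4)^2*(q + 3)*(q + 1)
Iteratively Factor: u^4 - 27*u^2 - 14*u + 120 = (u + 4)*(u^3 - 4*u^2 - 11*u + 30) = (u + 3)*(u + 4)*(u^2 - 7*u + 10) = (u - 5)*(u + 3)*(u + 4)*(u - 2)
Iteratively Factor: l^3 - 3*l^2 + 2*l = (l)*(l^2 - 3*l + 2) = l*(l - 1)*(l - 2)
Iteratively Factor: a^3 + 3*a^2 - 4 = (a - 1)*(a^2 + 4*a + 4) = (a - 1)*(a + 2)*(a + 2)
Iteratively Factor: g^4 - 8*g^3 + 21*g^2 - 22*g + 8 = (g - 1)*(g^3 - 7*g^2 + 14*g - 8) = (g - 4)*(g - 1)*(g^2 - 3*g + 2) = (g - 4)*(g - 1)^2*(g - 2)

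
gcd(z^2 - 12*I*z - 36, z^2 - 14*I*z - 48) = z - 6*I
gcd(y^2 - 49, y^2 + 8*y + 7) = y + 7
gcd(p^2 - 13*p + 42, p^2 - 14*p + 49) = p - 7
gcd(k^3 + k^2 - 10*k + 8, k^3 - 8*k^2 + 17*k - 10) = k^2 - 3*k + 2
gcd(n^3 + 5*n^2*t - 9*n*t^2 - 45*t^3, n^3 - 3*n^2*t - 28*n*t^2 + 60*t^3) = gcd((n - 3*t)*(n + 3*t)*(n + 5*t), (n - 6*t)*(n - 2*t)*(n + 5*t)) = n + 5*t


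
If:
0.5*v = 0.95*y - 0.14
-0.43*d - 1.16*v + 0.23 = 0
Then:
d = 1.29023255813953 - 5.12558139534884*y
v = 1.9*y - 0.28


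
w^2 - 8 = (w - 2*sqrt(2))*(w + 2*sqrt(2))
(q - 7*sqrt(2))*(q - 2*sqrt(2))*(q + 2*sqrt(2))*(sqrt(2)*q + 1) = sqrt(2)*q^4 - 13*q^3 - 15*sqrt(2)*q^2 + 104*q + 56*sqrt(2)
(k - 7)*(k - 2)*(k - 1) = k^3 - 10*k^2 + 23*k - 14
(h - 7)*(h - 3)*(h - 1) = h^3 - 11*h^2 + 31*h - 21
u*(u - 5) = u^2 - 5*u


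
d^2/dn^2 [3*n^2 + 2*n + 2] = 6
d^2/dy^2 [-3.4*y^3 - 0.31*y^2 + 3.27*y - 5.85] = -20.4*y - 0.62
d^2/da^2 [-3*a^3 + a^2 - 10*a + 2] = 2 - 18*a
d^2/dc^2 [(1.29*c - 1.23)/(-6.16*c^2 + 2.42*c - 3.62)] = (-(1.29*c - 1.23)*(12.32*c - 2.42)*(24.64*c - 4.84) + (47.6784*c - 21.3972)*(6.16*c^2 - 2.42*c + 3.62))/(6.16*c^2 - 2.42*c + 3.62)^3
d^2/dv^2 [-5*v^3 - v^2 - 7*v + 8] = -30*v - 2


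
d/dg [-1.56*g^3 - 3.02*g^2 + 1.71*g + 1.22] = -4.68*g^2 - 6.04*g + 1.71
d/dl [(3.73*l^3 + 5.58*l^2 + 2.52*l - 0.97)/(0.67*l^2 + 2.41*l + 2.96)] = (2.4991*l^4 + 17.9786*l^3 + 44.8818*l^2 + 34.3334*l + 9.7969)/(0.4489*l^4 + 3.2294*l^3 + 9.7745*l^2 + 14.2672*l + 8.7616)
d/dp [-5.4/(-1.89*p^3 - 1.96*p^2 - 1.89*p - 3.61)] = (-30.618*p^2 - 21.168*p - 10.206)/(1.89*p^3 + 1.96*p^2 + 1.89*p + 3.61)^2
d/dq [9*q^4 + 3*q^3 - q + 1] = 36*q^3 + 9*q^2 - 1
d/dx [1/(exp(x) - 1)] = -1/(4*sinh(x/2)^2)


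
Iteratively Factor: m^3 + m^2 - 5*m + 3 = (m + 3)*(m^2 - 2*m + 1) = (m - 1)*(m + 3)*(m - 1)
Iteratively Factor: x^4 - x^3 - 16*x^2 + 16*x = (x - 1)*(x^3 - 16*x) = x*(x - 1)*(x^2 - 16) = x*(x - 4)*(x - 1)*(x + 4)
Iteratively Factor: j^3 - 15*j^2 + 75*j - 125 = (j - 5)*(j^2 - 10*j + 25) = (j - 5)^2*(j - 5)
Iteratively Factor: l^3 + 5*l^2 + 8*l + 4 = (l + 1)*(l^2 + 4*l + 4) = (l + 1)*(l + 2)*(l + 2)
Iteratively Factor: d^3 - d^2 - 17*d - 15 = (d - 5)*(d^2 + 4*d + 3) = (d - 5)*(d + 1)*(d + 3)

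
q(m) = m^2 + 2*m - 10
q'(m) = 2*m + 2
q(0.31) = -9.28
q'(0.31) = 2.62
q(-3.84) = -2.93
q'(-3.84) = -5.68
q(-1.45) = -10.80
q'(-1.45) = -0.90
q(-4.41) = 0.63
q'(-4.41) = -6.82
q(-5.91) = 13.11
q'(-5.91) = -9.82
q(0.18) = -9.61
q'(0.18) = 2.36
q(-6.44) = 18.59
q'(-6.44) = -10.88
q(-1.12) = -10.99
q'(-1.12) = -0.24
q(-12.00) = 110.00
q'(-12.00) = -22.00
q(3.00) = 5.00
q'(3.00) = 8.00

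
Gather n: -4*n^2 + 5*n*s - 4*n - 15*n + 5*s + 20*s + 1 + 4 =-4*n^2 + n*(5*s - 19) + 25*s + 5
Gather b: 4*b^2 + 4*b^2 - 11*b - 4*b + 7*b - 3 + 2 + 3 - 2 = 8*b^2 - 8*b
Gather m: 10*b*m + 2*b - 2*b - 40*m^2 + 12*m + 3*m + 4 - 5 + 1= -40*m^2 + m*(10*b + 15)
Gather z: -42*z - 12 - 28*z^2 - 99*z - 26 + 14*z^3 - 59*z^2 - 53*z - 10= 14*z^3 - 87*z^2 - 194*z - 48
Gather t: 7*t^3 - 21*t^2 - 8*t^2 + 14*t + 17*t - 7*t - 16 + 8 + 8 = 7*t^3 - 29*t^2 + 24*t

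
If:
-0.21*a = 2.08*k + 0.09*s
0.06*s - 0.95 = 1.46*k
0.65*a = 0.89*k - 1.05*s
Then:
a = 14.92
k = -1.07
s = -10.14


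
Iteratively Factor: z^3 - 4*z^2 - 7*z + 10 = (z - 1)*(z^2 - 3*z - 10) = (z - 5)*(z - 1)*(z + 2)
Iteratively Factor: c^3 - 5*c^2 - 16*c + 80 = (c - 5)*(c^2 - 16) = (c - 5)*(c + 4)*(c - 4)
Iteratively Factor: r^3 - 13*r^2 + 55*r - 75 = (r - 5)*(r^2 - 8*r + 15) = (r - 5)*(r - 3)*(r - 5)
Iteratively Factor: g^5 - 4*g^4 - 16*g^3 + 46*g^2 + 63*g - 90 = (g - 1)*(g^4 - 3*g^3 - 19*g^2 + 27*g + 90) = (g - 1)*(g + 3)*(g^3 - 6*g^2 - g + 30) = (g - 3)*(g - 1)*(g + 3)*(g^2 - 3*g - 10) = (g - 3)*(g - 1)*(g + 2)*(g + 3)*(g - 5)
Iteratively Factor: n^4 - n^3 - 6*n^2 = (n - 3)*(n^3 + 2*n^2) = (n - 3)*(n + 2)*(n^2) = n*(n - 3)*(n + 2)*(n)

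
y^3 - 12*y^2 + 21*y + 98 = (y - 7)^2*(y + 2)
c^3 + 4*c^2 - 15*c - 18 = (c - 3)*(c + 1)*(c + 6)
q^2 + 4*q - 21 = (q - 3)*(q + 7)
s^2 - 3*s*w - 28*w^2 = (s - 7*w)*(s + 4*w)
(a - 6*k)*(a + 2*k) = a^2 - 4*a*k - 12*k^2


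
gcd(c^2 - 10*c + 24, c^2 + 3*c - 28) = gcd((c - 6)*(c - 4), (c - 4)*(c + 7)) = c - 4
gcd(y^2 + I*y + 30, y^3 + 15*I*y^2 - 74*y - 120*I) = y + 6*I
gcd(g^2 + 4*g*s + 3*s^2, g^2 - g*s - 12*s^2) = g + 3*s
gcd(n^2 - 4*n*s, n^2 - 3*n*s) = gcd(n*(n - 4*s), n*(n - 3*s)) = n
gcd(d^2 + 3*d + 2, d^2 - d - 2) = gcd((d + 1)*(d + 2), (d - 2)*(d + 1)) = d + 1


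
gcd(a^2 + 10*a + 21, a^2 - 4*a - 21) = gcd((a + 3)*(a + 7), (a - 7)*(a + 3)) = a + 3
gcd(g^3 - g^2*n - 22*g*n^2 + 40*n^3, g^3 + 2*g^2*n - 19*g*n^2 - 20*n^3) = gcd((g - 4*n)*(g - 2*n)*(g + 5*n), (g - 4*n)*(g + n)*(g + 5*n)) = g^2 + g*n - 20*n^2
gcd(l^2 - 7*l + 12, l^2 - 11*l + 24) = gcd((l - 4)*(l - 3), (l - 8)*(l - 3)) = l - 3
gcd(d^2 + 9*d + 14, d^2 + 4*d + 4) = d + 2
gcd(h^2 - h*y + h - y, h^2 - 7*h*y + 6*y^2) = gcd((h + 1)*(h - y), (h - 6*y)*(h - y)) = -h + y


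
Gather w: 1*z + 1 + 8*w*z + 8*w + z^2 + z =w*(8*z + 8) + z^2 + 2*z + 1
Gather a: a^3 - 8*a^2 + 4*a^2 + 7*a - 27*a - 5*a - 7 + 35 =a^3 - 4*a^2 - 25*a + 28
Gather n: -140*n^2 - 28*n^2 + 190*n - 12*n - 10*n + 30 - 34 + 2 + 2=-168*n^2 + 168*n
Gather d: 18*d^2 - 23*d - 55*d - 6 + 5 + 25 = 18*d^2 - 78*d + 24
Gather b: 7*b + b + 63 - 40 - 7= 8*b + 16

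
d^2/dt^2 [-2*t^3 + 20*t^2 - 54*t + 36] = 40 - 12*t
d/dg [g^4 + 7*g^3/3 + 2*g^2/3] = g*(12*g^2 + 21*g + 4)/3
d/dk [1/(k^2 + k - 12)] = (-2*k - 1)/(k^2 + k - 12)^2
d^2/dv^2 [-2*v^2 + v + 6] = -4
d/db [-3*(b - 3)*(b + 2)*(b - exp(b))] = 3*b^2*exp(b) - 9*b^2 + 3*b*exp(b) + 6*b - 21*exp(b) + 18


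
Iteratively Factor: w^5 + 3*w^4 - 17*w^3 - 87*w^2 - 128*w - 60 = (w + 3)*(w^4 - 17*w^2 - 36*w - 20) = (w + 2)*(w + 3)*(w^3 - 2*w^2 - 13*w - 10) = (w - 5)*(w + 2)*(w + 3)*(w^2 + 3*w + 2) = (w - 5)*(w + 2)^2*(w + 3)*(w + 1)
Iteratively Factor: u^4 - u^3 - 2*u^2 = (u + 1)*(u^3 - 2*u^2) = u*(u + 1)*(u^2 - 2*u) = u^2*(u + 1)*(u - 2)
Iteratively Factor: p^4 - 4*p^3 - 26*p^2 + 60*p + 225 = (p - 5)*(p^3 + p^2 - 21*p - 45) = (p - 5)*(p + 3)*(p^2 - 2*p - 15) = (p - 5)*(p + 3)^2*(p - 5)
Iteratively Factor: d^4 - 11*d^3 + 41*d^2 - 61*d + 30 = (d - 3)*(d^3 - 8*d^2 + 17*d - 10) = (d - 5)*(d - 3)*(d^2 - 3*d + 2) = (d - 5)*(d - 3)*(d - 1)*(d - 2)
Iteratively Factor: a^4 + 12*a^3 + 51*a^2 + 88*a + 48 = (a + 3)*(a^3 + 9*a^2 + 24*a + 16) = (a + 3)*(a + 4)*(a^2 + 5*a + 4) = (a + 3)*(a + 4)^2*(a + 1)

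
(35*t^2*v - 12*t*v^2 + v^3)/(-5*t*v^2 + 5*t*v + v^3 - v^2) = (-7*t + v)/(v - 1)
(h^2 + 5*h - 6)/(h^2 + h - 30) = (h - 1)/(h - 5)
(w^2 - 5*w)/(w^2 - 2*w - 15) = w/(w + 3)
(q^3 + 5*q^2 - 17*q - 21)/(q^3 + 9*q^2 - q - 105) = (q + 1)/(q + 5)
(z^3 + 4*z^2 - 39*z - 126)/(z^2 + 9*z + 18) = (z^2 + z - 42)/(z + 6)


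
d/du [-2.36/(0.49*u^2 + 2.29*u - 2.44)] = (2.3128*u + 5.4044)/(0.49*u^2 + 2.29*u - 2.44)^2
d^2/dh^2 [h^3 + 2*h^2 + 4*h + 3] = 6*h + 4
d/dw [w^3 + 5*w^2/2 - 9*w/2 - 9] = 3*w^2 + 5*w - 9/2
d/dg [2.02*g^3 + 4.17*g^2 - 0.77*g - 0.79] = 6.06*g^2 + 8.34*g - 0.77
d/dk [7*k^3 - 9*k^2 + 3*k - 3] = 21*k^2 - 18*k + 3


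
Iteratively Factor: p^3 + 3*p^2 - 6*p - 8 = (p - 2)*(p^2 + 5*p + 4) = (p - 2)*(p + 4)*(p + 1)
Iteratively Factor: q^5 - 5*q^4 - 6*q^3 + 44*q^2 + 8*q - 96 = (q - 4)*(q^4 - q^3 - 10*q^2 + 4*q + 24) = (q - 4)*(q - 3)*(q^3 + 2*q^2 - 4*q - 8) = (q - 4)*(q - 3)*(q + 2)*(q^2 - 4) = (q - 4)*(q - 3)*(q - 2)*(q + 2)*(q + 2)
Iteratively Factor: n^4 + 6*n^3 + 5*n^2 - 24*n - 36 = (n - 2)*(n^3 + 8*n^2 + 21*n + 18) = (n - 2)*(n + 2)*(n^2 + 6*n + 9) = (n - 2)*(n + 2)*(n + 3)*(n + 3)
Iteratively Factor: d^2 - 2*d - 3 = (d - 3)*(d + 1)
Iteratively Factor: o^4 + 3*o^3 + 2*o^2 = (o)*(o^3 + 3*o^2 + 2*o) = o*(o + 1)*(o^2 + 2*o) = o^2*(o + 1)*(o + 2)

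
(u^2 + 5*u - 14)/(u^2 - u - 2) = (u + 7)/(u + 1)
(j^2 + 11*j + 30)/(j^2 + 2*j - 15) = (j + 6)/(j - 3)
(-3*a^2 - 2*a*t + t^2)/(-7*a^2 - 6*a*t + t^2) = (-3*a + t)/(-7*a + t)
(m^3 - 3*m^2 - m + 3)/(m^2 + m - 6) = (m^3 - 3*m^2 - m + 3)/(m^2 + m - 6)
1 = 1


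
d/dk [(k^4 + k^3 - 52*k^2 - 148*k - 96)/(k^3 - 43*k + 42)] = (k^6 - 77*k^4 + 378*k^3 + 2650*k^2 - 4368*k - 10344)/(k^6 - 86*k^4 + 84*k^3 + 1849*k^2 - 3612*k + 1764)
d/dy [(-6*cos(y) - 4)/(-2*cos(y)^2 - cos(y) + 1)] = 2*(-6*sin(y)^2 + 8*cos(y) + 11)*sin(y)/(cos(y) + cos(2*y))^2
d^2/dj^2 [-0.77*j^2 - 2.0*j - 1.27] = -1.54000000000000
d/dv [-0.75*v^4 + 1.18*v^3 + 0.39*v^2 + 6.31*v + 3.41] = -3.0*v^3 + 3.54*v^2 + 0.78*v + 6.31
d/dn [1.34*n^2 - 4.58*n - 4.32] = 2.68*n - 4.58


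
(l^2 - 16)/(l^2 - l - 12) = (l + 4)/(l + 3)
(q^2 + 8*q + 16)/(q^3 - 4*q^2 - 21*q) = (q^2 + 8*q + 16)/(q*(q^2 - 4*q - 21))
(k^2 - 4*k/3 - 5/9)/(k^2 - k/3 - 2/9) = (3*k - 5)/(3*k - 2)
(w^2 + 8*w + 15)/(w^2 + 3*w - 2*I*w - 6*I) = (w + 5)/(w - 2*I)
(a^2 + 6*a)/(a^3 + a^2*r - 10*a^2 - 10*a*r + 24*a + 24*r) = a*(a + 6)/(a^3 + a^2*r - 10*a^2 - 10*a*r + 24*a + 24*r)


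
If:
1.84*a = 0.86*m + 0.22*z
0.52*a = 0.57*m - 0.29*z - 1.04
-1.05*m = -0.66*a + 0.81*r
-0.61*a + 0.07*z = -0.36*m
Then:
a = -0.42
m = -0.12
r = -0.19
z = -3.06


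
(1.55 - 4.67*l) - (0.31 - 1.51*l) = 1.24 - 3.16*l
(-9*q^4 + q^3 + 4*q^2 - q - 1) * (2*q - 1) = -18*q^5 + 11*q^4 + 7*q^3 - 6*q^2 - q + 1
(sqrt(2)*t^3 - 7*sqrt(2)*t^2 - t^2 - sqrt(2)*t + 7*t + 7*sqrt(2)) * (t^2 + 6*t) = sqrt(2)*t^5 - sqrt(2)*t^4 - t^4 - 43*sqrt(2)*t^3 + t^3 + sqrt(2)*t^2 + 42*t^2 + 42*sqrt(2)*t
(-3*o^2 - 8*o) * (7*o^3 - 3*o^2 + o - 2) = -21*o^5 - 47*o^4 + 21*o^3 - 2*o^2 + 16*o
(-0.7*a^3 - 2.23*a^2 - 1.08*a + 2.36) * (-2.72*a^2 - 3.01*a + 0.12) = 1.904*a^5 + 8.1726*a^4 + 9.5659*a^3 - 3.436*a^2 - 7.2332*a + 0.2832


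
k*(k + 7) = k^2 + 7*k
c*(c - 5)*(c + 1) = c^3 - 4*c^2 - 5*c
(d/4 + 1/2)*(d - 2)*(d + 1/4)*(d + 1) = d^4/4 + 5*d^3/16 - 15*d^2/16 - 5*d/4 - 1/4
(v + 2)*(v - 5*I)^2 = v^3 + 2*v^2 - 10*I*v^2 - 25*v - 20*I*v - 50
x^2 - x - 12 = (x - 4)*(x + 3)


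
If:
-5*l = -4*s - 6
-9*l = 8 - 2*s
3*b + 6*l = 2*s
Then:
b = 38/39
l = -22/13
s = -47/13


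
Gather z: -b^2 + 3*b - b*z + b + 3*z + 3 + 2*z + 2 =-b^2 + 4*b + z*(5 - b) + 5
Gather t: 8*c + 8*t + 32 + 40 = 8*c + 8*t + 72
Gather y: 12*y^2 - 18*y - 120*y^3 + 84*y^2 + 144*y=-120*y^3 + 96*y^2 + 126*y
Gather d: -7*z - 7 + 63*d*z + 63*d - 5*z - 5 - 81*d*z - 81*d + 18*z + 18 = d*(-18*z - 18) + 6*z + 6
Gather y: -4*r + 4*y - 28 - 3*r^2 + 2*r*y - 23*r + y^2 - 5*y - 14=-3*r^2 - 27*r + y^2 + y*(2*r - 1) - 42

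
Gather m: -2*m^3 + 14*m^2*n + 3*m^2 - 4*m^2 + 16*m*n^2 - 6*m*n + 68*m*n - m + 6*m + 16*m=-2*m^3 + m^2*(14*n - 1) + m*(16*n^2 + 62*n + 21)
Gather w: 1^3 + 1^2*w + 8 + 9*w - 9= 10*w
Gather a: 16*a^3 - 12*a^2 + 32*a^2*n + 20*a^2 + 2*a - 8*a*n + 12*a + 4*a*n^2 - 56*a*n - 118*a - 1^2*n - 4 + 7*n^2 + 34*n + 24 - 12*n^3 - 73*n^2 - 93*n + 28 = 16*a^3 + a^2*(32*n + 8) + a*(4*n^2 - 64*n - 104) - 12*n^3 - 66*n^2 - 60*n + 48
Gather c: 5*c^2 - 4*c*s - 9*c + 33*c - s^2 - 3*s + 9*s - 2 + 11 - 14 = 5*c^2 + c*(24 - 4*s) - s^2 + 6*s - 5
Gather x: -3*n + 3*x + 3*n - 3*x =0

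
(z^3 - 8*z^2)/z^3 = (z - 8)/z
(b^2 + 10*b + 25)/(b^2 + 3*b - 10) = (b + 5)/(b - 2)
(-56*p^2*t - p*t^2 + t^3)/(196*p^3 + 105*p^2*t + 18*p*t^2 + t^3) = t*(-8*p + t)/(28*p^2 + 11*p*t + t^2)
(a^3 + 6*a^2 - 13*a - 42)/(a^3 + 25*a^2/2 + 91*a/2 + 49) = 2*(a - 3)/(2*a + 7)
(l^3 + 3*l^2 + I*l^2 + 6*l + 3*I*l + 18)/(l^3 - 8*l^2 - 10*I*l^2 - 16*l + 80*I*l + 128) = (l^2 + 3*l*(1 + I) + 9*I)/(l^2 - 8*l*(1 + I) + 64*I)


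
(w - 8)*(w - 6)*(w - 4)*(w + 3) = w^4 - 15*w^3 + 50*w^2 + 120*w - 576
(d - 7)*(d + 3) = d^2 - 4*d - 21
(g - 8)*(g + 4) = g^2 - 4*g - 32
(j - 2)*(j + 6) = j^2 + 4*j - 12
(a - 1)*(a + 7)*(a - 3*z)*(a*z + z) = a^4*z - 3*a^3*z^2 + 7*a^3*z - 21*a^2*z^2 - a^2*z + 3*a*z^2 - 7*a*z + 21*z^2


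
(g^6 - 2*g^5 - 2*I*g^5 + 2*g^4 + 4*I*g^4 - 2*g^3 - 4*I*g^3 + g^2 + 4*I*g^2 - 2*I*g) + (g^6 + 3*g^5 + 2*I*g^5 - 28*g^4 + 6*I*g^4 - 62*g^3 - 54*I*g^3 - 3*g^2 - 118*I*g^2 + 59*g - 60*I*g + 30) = 2*g^6 + g^5 - 26*g^4 + 10*I*g^4 - 64*g^3 - 58*I*g^3 - 2*g^2 - 114*I*g^2 + 59*g - 62*I*g + 30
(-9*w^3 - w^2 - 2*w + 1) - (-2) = -9*w^3 - w^2 - 2*w + 3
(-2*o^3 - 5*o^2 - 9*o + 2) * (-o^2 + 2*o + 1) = 2*o^5 + o^4 - 3*o^3 - 25*o^2 - 5*o + 2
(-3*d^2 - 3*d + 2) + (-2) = -3*d^2 - 3*d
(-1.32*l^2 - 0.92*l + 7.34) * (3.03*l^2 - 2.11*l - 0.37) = -3.9996*l^4 - 0.00239999999999974*l^3 + 24.6698*l^2 - 15.147*l - 2.7158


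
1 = 1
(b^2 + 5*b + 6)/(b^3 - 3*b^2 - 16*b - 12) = (b + 3)/(b^2 - 5*b - 6)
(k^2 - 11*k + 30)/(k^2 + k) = (k^2 - 11*k + 30)/(k*(k + 1))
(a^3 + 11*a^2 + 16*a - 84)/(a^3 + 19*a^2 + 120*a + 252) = (a - 2)/(a + 6)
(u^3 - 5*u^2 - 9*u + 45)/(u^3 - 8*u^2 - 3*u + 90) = (u - 3)/(u - 6)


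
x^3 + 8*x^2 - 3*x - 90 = (x - 3)*(x + 5)*(x + 6)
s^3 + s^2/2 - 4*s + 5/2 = (s - 1)^2*(s + 5/2)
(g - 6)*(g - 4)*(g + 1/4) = g^3 - 39*g^2/4 + 43*g/2 + 6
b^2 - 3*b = b*(b - 3)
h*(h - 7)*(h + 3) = h^3 - 4*h^2 - 21*h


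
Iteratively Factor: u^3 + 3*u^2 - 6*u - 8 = (u - 2)*(u^2 + 5*u + 4) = (u - 2)*(u + 1)*(u + 4)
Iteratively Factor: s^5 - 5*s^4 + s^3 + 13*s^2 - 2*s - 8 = (s - 2)*(s^4 - 3*s^3 - 5*s^2 + 3*s + 4) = (s - 4)*(s - 2)*(s^3 + s^2 - s - 1) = (s - 4)*(s - 2)*(s - 1)*(s^2 + 2*s + 1) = (s - 4)*(s - 2)*(s - 1)*(s + 1)*(s + 1)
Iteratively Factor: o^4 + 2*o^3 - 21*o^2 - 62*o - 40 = (o + 1)*(o^3 + o^2 - 22*o - 40) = (o + 1)*(o + 2)*(o^2 - o - 20) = (o - 5)*(o + 1)*(o + 2)*(o + 4)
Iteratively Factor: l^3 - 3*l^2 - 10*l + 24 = (l - 4)*(l^2 + l - 6) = (l - 4)*(l - 2)*(l + 3)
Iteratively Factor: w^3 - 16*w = (w - 4)*(w^2 + 4*w) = w*(w - 4)*(w + 4)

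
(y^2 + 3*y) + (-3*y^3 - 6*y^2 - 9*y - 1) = -3*y^3 - 5*y^2 - 6*y - 1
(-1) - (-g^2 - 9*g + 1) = g^2 + 9*g - 2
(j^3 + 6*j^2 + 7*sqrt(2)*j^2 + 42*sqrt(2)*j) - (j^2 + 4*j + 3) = j^3 + 5*j^2 + 7*sqrt(2)*j^2 - 4*j + 42*sqrt(2)*j - 3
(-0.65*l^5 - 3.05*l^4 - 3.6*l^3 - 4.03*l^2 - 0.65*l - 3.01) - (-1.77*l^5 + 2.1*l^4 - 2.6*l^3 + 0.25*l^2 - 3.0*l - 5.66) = 1.12*l^5 - 5.15*l^4 - 1.0*l^3 - 4.28*l^2 + 2.35*l + 2.65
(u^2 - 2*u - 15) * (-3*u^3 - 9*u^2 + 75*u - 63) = -3*u^5 - 3*u^4 + 138*u^3 - 78*u^2 - 999*u + 945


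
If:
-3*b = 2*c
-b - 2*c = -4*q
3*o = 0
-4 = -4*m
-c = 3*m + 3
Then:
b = 4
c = -6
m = 1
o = 0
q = -2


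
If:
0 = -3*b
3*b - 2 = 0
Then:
No Solution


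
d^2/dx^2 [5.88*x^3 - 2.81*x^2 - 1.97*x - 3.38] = 35.28*x - 5.62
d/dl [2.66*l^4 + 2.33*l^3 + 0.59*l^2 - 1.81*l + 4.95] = 10.64*l^3 + 6.99*l^2 + 1.18*l - 1.81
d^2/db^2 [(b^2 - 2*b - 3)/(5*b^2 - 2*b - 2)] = 10*(-8*b^3 - 39*b^2 + 6*b - 6)/(125*b^6 - 150*b^5 - 90*b^4 + 112*b^3 + 36*b^2 - 24*b - 8)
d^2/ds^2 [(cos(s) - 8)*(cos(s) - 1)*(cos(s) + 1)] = cos(s)/4 + 16*cos(2*s) - 9*cos(3*s)/4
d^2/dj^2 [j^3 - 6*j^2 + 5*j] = 6*j - 12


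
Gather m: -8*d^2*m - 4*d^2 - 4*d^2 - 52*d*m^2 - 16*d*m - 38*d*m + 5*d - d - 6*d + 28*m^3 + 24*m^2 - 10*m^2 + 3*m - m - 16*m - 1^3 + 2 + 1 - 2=-8*d^2 - 2*d + 28*m^3 + m^2*(14 - 52*d) + m*(-8*d^2 - 54*d - 14)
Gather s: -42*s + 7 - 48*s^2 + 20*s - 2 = -48*s^2 - 22*s + 5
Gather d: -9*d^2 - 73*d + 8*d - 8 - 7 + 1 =-9*d^2 - 65*d - 14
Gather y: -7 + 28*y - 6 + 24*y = 52*y - 13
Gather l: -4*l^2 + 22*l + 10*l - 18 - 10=-4*l^2 + 32*l - 28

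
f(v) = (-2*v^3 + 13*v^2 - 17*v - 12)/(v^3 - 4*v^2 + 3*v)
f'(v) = (-6*v^2 + 26*v - 17)/(v^3 - 4*v^2 + 3*v) + (-3*v^2 + 8*v - 3)*(-2*v^3 + 13*v^2 - 17*v - 12)/(v^3 - 4*v^2 + 3*v)^2 = (-5*v^2 - 8*v + 4)/(v^2*(v^2 - 2*v + 1))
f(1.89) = 6.00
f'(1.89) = -10.24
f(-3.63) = -2.84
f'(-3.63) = -0.12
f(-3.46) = -2.86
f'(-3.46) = -0.12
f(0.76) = -44.76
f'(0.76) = -149.32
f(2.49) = 2.43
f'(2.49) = -3.41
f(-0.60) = -0.96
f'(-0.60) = 7.60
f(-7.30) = -2.54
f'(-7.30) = -0.06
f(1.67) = 9.04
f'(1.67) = -18.61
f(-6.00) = -2.62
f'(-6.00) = -0.07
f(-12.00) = -2.36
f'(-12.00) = -0.03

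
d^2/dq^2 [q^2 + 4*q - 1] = 2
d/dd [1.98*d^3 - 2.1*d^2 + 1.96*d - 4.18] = 5.94*d^2 - 4.2*d + 1.96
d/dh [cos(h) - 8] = -sin(h)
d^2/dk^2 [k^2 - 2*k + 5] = 2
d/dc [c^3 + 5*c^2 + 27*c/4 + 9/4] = 3*c^2 + 10*c + 27/4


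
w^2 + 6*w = w*(w + 6)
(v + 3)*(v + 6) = v^2 + 9*v + 18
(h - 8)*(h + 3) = h^2 - 5*h - 24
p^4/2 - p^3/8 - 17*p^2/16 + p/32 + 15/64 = (p/2 + 1/4)*(p - 3/2)*(p - 1/2)*(p + 5/4)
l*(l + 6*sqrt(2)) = l^2 + 6*sqrt(2)*l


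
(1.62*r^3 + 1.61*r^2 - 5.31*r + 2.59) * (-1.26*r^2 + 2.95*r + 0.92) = -2.0412*r^5 + 2.7504*r^4 + 12.9305*r^3 - 17.4467*r^2 + 2.7553*r + 2.3828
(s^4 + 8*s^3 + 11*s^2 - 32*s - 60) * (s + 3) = s^5 + 11*s^4 + 35*s^3 + s^2 - 156*s - 180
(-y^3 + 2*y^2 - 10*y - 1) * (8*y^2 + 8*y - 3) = -8*y^5 + 8*y^4 - 61*y^3 - 94*y^2 + 22*y + 3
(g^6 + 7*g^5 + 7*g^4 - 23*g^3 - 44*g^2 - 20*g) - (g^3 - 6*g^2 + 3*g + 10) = g^6 + 7*g^5 + 7*g^4 - 24*g^3 - 38*g^2 - 23*g - 10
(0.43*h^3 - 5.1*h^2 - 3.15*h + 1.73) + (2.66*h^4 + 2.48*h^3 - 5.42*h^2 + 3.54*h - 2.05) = 2.66*h^4 + 2.91*h^3 - 10.52*h^2 + 0.39*h - 0.32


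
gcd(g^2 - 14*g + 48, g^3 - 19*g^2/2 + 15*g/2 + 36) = g - 8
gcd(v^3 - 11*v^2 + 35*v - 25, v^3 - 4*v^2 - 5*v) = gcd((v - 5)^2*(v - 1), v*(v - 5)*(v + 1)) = v - 5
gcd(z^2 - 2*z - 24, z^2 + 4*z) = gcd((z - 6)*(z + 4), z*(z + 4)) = z + 4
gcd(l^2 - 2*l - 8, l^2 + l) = 1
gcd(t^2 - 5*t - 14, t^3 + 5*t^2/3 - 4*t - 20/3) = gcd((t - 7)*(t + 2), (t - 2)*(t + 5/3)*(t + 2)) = t + 2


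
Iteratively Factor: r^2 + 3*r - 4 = (r + 4)*(r - 1)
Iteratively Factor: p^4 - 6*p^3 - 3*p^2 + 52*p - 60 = (p + 3)*(p^3 - 9*p^2 + 24*p - 20) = (p - 2)*(p + 3)*(p^2 - 7*p + 10) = (p - 2)^2*(p + 3)*(p - 5)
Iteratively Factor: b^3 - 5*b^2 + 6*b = (b)*(b^2 - 5*b + 6) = b*(b - 2)*(b - 3)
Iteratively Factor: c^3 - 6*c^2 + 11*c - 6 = (c - 1)*(c^2 - 5*c + 6) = (c - 3)*(c - 1)*(c - 2)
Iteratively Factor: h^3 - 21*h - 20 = (h - 5)*(h^2 + 5*h + 4) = (h - 5)*(h + 4)*(h + 1)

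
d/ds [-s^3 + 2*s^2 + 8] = s*(4 - 3*s)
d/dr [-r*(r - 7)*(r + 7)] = 49 - 3*r^2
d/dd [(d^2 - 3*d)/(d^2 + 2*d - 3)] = (5*d^2 - 6*d + 9)/(d^4 + 4*d^3 - 2*d^2 - 12*d + 9)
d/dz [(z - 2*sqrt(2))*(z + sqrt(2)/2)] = 2*z - 3*sqrt(2)/2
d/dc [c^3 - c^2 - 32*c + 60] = 3*c^2 - 2*c - 32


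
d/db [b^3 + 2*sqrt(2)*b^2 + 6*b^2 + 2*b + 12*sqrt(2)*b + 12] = 3*b^2 + 4*sqrt(2)*b + 12*b + 2 + 12*sqrt(2)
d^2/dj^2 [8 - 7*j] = 0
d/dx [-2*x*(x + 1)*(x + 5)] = -6*x^2 - 24*x - 10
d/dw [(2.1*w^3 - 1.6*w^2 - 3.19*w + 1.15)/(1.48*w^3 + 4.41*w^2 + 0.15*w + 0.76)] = (1.77635683940025e-15*w^5 + 11.629*w^4 + 10.0724*w^3 + 13.5099*w^2 - 12.575*w - 2.5969)/(2.1904*w^6 + 13.0536*w^5 + 19.8921*w^4 + 3.5726*w^3 + 6.7257*w^2 + 0.228*w + 0.5776)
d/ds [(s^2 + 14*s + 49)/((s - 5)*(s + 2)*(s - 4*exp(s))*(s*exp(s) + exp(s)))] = (2*(s - 5)*(s + 1)*(s + 2)*(s + 7)*(s - 4*exp(s)) + (s - 5)*(s + 1)*(s + 2)*(4*exp(s) - 1)*(s^2 + 14*s + 49) - (s - 5)*(s + 1)*(s - 4*exp(s))*(s^2 + 14*s + 49) - (s - 5)*(s + 2)^2*(s - 4*exp(s))*(s^2 + 14*s + 49) - (s + 1)*(s + 2)*(s - 4*exp(s))*(s^2 + 14*s + 49))*exp(-s)/((s - 5)^2*(s + 1)^2*(s + 2)^2*(s - 4*exp(s))^2)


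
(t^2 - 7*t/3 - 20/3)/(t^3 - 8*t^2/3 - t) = (-3*t^2 + 7*t + 20)/(t*(-3*t^2 + 8*t + 3))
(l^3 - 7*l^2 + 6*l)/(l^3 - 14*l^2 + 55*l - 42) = l/(l - 7)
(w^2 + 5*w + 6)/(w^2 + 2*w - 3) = (w + 2)/(w - 1)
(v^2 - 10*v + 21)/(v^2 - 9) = (v - 7)/(v + 3)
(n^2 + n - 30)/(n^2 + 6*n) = (n - 5)/n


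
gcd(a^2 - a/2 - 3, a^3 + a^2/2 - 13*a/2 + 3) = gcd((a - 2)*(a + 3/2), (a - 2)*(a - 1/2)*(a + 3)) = a - 2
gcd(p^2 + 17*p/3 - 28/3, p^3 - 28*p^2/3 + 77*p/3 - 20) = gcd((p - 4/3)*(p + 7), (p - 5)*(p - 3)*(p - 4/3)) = p - 4/3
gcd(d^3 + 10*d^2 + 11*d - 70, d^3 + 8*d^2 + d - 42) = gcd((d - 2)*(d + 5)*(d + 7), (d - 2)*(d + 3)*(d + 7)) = d^2 + 5*d - 14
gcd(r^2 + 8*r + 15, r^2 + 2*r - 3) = r + 3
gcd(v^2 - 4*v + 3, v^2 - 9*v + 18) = v - 3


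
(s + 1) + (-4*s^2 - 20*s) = -4*s^2 - 19*s + 1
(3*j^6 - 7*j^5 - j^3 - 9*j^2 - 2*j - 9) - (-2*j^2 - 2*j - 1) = 3*j^6 - 7*j^5 - j^3 - 7*j^2 - 8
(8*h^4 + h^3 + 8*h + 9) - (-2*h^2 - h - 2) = 8*h^4 + h^3 + 2*h^2 + 9*h + 11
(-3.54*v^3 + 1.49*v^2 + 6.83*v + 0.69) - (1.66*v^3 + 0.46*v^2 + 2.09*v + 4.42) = -5.2*v^3 + 1.03*v^2 + 4.74*v - 3.73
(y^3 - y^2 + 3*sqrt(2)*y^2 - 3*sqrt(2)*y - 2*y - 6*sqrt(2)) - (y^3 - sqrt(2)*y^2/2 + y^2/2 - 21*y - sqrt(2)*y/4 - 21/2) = -3*y^2/2 + 7*sqrt(2)*y^2/2 - 11*sqrt(2)*y/4 + 19*y - 6*sqrt(2) + 21/2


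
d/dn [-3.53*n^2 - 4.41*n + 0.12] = -7.06*n - 4.41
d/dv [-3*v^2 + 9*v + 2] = 9 - 6*v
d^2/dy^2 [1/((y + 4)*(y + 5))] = 2*((y + 4)^2 + (y + 4)*(y + 5) + (y + 5)^2)/((y + 4)^3*(y + 5)^3)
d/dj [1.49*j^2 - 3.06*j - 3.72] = 2.98*j - 3.06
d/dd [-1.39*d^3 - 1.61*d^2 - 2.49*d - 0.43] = -4.17*d^2 - 3.22*d - 2.49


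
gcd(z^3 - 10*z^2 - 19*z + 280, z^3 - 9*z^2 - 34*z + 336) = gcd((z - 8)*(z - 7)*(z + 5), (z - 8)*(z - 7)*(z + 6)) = z^2 - 15*z + 56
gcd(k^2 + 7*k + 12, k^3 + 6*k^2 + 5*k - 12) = k^2 + 7*k + 12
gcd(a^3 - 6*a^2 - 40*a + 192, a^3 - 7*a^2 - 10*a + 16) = a - 8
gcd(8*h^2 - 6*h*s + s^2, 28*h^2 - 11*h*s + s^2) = -4*h + s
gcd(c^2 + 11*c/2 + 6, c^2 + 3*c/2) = c + 3/2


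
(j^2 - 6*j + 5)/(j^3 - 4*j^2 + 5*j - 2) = (j - 5)/(j^2 - 3*j + 2)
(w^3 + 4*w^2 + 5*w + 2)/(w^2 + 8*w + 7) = (w^2 + 3*w + 2)/(w + 7)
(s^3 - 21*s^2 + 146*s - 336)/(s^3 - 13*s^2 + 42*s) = (s - 8)/s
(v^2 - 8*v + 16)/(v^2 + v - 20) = (v - 4)/(v + 5)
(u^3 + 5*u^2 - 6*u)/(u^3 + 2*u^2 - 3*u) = (u + 6)/(u + 3)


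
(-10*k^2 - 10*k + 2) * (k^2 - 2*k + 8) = -10*k^4 + 10*k^3 - 58*k^2 - 84*k + 16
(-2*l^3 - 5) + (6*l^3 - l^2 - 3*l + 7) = 4*l^3 - l^2 - 3*l + 2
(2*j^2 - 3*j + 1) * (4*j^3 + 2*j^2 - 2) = 8*j^5 - 8*j^4 - 2*j^3 - 2*j^2 + 6*j - 2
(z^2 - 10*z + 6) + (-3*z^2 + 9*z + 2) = -2*z^2 - z + 8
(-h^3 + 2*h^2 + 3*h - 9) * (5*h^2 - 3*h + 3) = -5*h^5 + 13*h^4 + 6*h^3 - 48*h^2 + 36*h - 27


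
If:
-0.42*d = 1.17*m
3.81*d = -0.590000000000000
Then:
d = -0.15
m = 0.06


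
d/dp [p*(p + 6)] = 2*p + 6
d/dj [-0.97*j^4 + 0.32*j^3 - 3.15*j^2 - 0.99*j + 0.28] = -3.88*j^3 + 0.96*j^2 - 6.3*j - 0.99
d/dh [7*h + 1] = 7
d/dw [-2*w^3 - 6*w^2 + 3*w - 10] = -6*w^2 - 12*w + 3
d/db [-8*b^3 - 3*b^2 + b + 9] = -24*b^2 - 6*b + 1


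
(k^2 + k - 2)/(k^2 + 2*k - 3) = (k + 2)/(k + 3)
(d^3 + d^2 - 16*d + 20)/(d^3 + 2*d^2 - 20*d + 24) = (d + 5)/(d + 6)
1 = 1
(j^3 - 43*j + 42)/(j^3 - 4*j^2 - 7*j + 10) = (j^2 + j - 42)/(j^2 - 3*j - 10)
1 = 1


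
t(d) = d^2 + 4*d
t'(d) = 2*d + 4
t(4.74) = 41.43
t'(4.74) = 13.48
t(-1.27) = -3.47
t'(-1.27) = 1.46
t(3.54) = 26.69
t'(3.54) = 11.08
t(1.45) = 7.90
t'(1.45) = 6.90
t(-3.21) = -2.54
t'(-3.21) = -2.42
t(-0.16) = -0.61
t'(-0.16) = 3.68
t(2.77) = 18.75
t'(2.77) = 9.54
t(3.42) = 25.38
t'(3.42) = 10.84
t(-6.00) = 12.00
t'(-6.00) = -8.00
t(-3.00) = -3.00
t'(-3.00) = -2.00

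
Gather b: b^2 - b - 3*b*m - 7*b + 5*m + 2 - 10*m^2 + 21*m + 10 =b^2 + b*(-3*m - 8) - 10*m^2 + 26*m + 12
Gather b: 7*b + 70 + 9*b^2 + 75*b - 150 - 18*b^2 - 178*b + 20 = -9*b^2 - 96*b - 60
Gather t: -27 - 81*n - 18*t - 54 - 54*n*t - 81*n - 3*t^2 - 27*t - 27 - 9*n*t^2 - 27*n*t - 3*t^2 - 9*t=-162*n + t^2*(-9*n - 6) + t*(-81*n - 54) - 108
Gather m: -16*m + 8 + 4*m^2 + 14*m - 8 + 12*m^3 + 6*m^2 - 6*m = 12*m^3 + 10*m^2 - 8*m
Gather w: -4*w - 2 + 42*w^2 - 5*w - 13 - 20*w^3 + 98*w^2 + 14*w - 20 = -20*w^3 + 140*w^2 + 5*w - 35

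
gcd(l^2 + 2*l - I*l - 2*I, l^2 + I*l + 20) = 1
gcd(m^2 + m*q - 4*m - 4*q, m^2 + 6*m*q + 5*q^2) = m + q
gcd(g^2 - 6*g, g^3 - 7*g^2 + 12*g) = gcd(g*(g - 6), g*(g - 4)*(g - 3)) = g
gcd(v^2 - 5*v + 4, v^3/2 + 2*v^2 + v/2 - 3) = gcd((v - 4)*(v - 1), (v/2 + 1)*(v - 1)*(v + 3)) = v - 1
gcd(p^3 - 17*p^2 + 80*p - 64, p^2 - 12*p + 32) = p - 8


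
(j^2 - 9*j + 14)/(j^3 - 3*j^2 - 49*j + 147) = (j - 2)/(j^2 + 4*j - 21)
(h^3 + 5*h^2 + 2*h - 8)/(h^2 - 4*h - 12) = (h^2 + 3*h - 4)/(h - 6)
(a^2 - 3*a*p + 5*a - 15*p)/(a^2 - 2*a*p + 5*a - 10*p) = (-a + 3*p)/(-a + 2*p)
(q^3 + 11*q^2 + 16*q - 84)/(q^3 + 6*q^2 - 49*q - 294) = (q - 2)/(q - 7)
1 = 1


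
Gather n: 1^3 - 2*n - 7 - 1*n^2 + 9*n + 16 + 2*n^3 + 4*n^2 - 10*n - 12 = 2*n^3 + 3*n^2 - 3*n - 2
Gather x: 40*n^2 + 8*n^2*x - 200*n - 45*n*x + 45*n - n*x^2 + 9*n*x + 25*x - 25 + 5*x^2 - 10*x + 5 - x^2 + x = 40*n^2 - 155*n + x^2*(4 - n) + x*(8*n^2 - 36*n + 16) - 20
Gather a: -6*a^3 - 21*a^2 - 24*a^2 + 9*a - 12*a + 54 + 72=-6*a^3 - 45*a^2 - 3*a + 126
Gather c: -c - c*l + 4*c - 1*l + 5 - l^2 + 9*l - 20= c*(3 - l) - l^2 + 8*l - 15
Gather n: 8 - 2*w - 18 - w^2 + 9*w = -w^2 + 7*w - 10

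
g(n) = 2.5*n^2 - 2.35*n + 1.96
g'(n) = 5.0*n - 2.35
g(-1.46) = 10.72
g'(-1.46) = -9.65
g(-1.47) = 10.82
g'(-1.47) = -9.70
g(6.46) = 91.11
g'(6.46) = 29.95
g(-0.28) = 2.81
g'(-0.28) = -3.75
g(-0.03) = 2.03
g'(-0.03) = -2.50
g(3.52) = 24.66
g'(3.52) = 15.25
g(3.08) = 18.44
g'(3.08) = 13.05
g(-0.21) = 2.56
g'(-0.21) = -3.40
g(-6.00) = 106.06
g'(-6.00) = -32.35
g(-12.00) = 390.16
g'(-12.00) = -62.35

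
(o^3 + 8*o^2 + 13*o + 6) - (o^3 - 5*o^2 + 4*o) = 13*o^2 + 9*o + 6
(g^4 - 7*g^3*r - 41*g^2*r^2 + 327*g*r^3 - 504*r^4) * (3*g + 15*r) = 3*g^5 - 6*g^4*r - 228*g^3*r^2 + 366*g^2*r^3 + 3393*g*r^4 - 7560*r^5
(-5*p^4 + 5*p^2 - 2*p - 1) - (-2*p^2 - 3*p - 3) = -5*p^4 + 7*p^2 + p + 2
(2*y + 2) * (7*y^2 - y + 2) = 14*y^3 + 12*y^2 + 2*y + 4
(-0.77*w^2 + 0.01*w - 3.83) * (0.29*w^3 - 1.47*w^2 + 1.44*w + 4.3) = -0.2233*w^5 + 1.1348*w^4 - 2.2342*w^3 + 2.3335*w^2 - 5.4722*w - 16.469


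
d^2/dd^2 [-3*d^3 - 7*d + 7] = -18*d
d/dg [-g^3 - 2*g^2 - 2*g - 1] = -3*g^2 - 4*g - 2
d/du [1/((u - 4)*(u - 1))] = (5 - 2*u)/(u^4 - 10*u^3 + 33*u^2 - 40*u + 16)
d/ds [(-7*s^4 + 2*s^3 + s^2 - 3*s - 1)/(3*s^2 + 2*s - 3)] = (-42*s^5 - 36*s^4 + 92*s^3 - 7*s^2 + 11)/(9*s^4 + 12*s^3 - 14*s^2 - 12*s + 9)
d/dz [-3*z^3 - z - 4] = -9*z^2 - 1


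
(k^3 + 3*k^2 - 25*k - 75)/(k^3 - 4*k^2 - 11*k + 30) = (k + 5)/(k - 2)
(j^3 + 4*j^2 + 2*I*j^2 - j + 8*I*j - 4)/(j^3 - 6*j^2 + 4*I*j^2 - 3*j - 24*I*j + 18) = (j^2 + j*(4 + I) + 4*I)/(j^2 + 3*j*(-2 + I) - 18*I)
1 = 1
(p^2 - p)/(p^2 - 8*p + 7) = p/(p - 7)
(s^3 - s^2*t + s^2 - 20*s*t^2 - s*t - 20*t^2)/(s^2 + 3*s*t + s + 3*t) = (s^2 - s*t - 20*t^2)/(s + 3*t)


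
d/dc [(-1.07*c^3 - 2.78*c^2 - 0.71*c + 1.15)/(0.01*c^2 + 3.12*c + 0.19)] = (-0.0107*c^4 - 6.6768*c^3 - 9.2764*c^2 - 1.0794*c - 3.7229)/(0.0001*c^4 + 0.0624*c^3 + 9.7382*c^2 + 1.1856*c + 0.0361)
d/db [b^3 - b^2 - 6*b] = 3*b^2 - 2*b - 6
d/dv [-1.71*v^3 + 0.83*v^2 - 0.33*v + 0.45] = -5.13*v^2 + 1.66*v - 0.33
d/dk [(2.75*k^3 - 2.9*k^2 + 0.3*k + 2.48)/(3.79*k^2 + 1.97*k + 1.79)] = (10.4225*k^4 + 10.835*k^3 + 7.9175*k^2 - 29.1804*k - 4.3486)/(14.3641*k^4 + 14.9326*k^3 + 17.4491*k^2 + 7.0526*k + 3.2041)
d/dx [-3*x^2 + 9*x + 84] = 9 - 6*x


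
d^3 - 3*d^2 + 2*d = d*(d - 2)*(d - 1)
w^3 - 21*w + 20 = (w - 4)*(w - 1)*(w + 5)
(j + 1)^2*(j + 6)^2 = j^4 + 14*j^3 + 61*j^2 + 84*j + 36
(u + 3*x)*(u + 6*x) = u^2 + 9*u*x + 18*x^2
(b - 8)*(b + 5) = b^2 - 3*b - 40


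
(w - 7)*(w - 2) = w^2 - 9*w + 14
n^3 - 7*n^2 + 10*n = n*(n - 5)*(n - 2)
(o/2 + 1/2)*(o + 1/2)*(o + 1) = o^3/2 + 5*o^2/4 + o + 1/4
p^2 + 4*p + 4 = (p + 2)^2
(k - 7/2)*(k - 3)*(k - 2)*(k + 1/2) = k^4 - 8*k^3 + 77*k^2/4 - 37*k/4 - 21/2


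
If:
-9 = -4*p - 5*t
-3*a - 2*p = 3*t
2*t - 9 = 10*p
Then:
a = -54/29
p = -27/58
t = 63/29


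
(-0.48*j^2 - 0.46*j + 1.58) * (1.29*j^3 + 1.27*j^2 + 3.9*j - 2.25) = -0.6192*j^5 - 1.203*j^4 - 0.418*j^3 + 1.2926*j^2 + 7.197*j - 3.555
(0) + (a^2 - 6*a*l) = a^2 - 6*a*l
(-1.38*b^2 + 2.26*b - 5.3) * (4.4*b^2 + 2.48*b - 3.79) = -6.072*b^4 + 6.5216*b^3 - 12.485*b^2 - 21.7094*b + 20.087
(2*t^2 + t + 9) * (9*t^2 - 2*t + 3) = 18*t^4 + 5*t^3 + 85*t^2 - 15*t + 27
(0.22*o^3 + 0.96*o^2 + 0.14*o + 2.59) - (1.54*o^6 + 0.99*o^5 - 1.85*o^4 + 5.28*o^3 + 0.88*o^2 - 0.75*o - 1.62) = -1.54*o^6 - 0.99*o^5 + 1.85*o^4 - 5.06*o^3 + 0.08*o^2 + 0.89*o + 4.21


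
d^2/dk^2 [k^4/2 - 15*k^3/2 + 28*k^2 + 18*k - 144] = 6*k^2 - 45*k + 56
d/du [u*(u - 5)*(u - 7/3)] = 3*u^2 - 44*u/3 + 35/3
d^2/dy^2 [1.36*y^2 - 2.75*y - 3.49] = 2.72000000000000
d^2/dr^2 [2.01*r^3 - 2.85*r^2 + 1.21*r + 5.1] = 12.06*r - 5.7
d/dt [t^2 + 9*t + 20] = 2*t + 9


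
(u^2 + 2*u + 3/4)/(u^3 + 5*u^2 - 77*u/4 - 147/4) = (2*u + 1)/(2*u^2 + 7*u - 49)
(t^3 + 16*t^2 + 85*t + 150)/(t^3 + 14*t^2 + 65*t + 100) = (t + 6)/(t + 4)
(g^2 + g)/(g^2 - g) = (g + 1)/(g - 1)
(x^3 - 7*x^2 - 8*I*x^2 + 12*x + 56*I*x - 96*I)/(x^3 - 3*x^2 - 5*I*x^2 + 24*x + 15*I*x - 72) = (x - 4)/(x + 3*I)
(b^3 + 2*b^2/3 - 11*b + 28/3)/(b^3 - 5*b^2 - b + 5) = (3*b^2 + 5*b - 28)/(3*(b^2 - 4*b - 5))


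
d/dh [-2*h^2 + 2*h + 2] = 2 - 4*h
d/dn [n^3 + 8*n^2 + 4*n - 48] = 3*n^2 + 16*n + 4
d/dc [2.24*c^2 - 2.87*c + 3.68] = 4.48*c - 2.87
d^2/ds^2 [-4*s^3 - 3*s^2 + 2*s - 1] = -24*s - 6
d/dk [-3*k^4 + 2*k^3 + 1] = k^2*(6 - 12*k)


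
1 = 1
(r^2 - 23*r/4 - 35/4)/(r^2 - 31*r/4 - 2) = (-4*r^2 + 23*r + 35)/(-4*r^2 + 31*r + 8)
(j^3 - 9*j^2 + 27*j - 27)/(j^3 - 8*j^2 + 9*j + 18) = (j^2 - 6*j + 9)/(j^2 - 5*j - 6)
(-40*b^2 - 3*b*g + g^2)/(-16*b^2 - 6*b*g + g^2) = (5*b + g)/(2*b + g)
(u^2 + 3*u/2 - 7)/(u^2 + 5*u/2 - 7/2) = (u - 2)/(u - 1)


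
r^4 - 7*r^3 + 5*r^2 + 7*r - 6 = (r - 6)*(r - 1)^2*(r + 1)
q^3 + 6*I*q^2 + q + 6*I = (q - I)*(q + I)*(q + 6*I)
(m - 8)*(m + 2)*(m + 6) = m^3 - 52*m - 96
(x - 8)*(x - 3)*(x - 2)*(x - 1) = x^4 - 14*x^3 + 59*x^2 - 94*x + 48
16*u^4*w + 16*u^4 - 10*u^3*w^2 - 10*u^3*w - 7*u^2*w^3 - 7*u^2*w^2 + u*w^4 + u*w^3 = (-8*u + w)*(-u + w)*(2*u + w)*(u*w + u)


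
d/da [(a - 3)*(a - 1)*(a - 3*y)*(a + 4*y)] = 4*a^3 + 3*a^2*y - 12*a^2 - 24*a*y^2 - 8*a*y + 6*a + 48*y^2 + 3*y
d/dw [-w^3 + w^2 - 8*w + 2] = -3*w^2 + 2*w - 8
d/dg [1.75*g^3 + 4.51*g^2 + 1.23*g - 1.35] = 5.25*g^2 + 9.02*g + 1.23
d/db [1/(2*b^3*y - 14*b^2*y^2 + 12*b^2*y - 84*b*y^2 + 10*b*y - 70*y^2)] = (-3*b^2 + 14*b*y - 12*b + 42*y - 5)/(2*y*(b^3 - 7*b^2*y + 6*b^2 - 42*b*y + 5*b - 35*y)^2)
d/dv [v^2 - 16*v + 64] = 2*v - 16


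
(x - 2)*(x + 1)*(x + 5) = x^3 + 4*x^2 - 7*x - 10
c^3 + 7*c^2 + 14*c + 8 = (c + 1)*(c + 2)*(c + 4)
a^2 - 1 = (a - 1)*(a + 1)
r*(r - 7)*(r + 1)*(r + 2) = r^4 - 4*r^3 - 19*r^2 - 14*r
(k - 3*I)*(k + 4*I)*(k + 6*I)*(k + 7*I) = k^4 + 14*I*k^3 - 43*k^2 + 114*I*k - 504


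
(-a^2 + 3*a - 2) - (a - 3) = -a^2 + 2*a + 1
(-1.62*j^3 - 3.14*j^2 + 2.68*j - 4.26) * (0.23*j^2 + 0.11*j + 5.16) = -0.3726*j^5 - 0.9004*j^4 - 8.0882*j^3 - 16.8874*j^2 + 13.3602*j - 21.9816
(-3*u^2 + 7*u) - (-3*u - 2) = -3*u^2 + 10*u + 2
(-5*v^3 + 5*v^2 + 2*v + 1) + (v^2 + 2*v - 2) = -5*v^3 + 6*v^2 + 4*v - 1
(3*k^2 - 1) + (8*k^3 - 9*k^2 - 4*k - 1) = 8*k^3 - 6*k^2 - 4*k - 2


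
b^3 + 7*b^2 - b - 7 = (b - 1)*(b + 1)*(b + 7)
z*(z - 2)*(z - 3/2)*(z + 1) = z^4 - 5*z^3/2 - z^2/2 + 3*z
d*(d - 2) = d^2 - 2*d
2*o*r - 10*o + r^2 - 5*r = (2*o + r)*(r - 5)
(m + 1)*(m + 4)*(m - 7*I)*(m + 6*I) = m^4 + 5*m^3 - I*m^3 + 46*m^2 - 5*I*m^2 + 210*m - 4*I*m + 168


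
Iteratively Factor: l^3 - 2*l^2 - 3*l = (l)*(l^2 - 2*l - 3) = l*(l - 3)*(l + 1)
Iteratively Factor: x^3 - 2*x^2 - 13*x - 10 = (x + 1)*(x^2 - 3*x - 10) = (x + 1)*(x + 2)*(x - 5)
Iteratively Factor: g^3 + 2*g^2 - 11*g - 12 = (g + 1)*(g^2 + g - 12) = (g + 1)*(g + 4)*(g - 3)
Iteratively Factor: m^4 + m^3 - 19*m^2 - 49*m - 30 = (m + 2)*(m^3 - m^2 - 17*m - 15) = (m + 1)*(m + 2)*(m^2 - 2*m - 15) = (m - 5)*(m + 1)*(m + 2)*(m + 3)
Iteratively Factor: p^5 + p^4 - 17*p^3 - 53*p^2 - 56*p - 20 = (p + 1)*(p^4 - 17*p^2 - 36*p - 20) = (p - 5)*(p + 1)*(p^3 + 5*p^2 + 8*p + 4) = (p - 5)*(p + 1)^2*(p^2 + 4*p + 4) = (p - 5)*(p + 1)^2*(p + 2)*(p + 2)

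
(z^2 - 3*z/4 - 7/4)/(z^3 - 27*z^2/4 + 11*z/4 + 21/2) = 1/(z - 6)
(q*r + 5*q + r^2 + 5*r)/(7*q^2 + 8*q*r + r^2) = (r + 5)/(7*q + r)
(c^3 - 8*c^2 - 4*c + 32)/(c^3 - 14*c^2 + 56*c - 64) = (c + 2)/(c - 4)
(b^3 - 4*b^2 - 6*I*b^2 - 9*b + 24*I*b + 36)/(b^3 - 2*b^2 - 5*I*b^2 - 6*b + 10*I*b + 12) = (b^2 - b*(4 + 3*I) + 12*I)/(b^2 - 2*b*(1 + I) + 4*I)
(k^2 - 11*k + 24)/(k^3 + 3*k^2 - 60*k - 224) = (k - 3)/(k^2 + 11*k + 28)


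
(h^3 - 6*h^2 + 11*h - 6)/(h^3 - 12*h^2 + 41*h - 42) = (h - 1)/(h - 7)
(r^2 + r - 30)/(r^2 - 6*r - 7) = (-r^2 - r + 30)/(-r^2 + 6*r + 7)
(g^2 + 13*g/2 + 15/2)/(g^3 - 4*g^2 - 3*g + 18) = (2*g^2 + 13*g + 15)/(2*(g^3 - 4*g^2 - 3*g + 18))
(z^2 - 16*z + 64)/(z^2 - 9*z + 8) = (z - 8)/(z - 1)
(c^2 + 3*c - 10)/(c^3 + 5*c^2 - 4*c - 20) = 1/(c + 2)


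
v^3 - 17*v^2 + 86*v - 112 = (v - 8)*(v - 7)*(v - 2)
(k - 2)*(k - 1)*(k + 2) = k^3 - k^2 - 4*k + 4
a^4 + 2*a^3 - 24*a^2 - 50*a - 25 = (a - 5)*(a + 1)^2*(a + 5)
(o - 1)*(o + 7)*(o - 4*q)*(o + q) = o^4 - 3*o^3*q + 6*o^3 - 4*o^2*q^2 - 18*o^2*q - 7*o^2 - 24*o*q^2 + 21*o*q + 28*q^2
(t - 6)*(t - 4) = t^2 - 10*t + 24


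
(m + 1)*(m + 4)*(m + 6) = m^3 + 11*m^2 + 34*m + 24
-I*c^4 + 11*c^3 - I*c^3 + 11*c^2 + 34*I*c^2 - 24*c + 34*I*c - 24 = (c + I)*(c + 4*I)*(c + 6*I)*(-I*c - I)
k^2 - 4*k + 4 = (k - 2)^2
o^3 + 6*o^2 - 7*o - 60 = (o - 3)*(o + 4)*(o + 5)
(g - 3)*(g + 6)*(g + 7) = g^3 + 10*g^2 + 3*g - 126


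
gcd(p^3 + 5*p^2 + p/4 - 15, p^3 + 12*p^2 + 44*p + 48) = p + 4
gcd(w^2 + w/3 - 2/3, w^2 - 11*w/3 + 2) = w - 2/3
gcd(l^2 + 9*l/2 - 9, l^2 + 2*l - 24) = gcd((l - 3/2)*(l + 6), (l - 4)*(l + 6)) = l + 6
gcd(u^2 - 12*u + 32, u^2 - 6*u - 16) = u - 8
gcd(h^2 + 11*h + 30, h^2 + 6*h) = h + 6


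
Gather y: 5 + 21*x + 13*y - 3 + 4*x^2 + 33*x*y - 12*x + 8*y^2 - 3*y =4*x^2 + 9*x + 8*y^2 + y*(33*x + 10) + 2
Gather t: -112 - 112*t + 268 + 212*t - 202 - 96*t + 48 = 4*t + 2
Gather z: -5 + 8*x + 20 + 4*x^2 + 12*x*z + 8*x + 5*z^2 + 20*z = 4*x^2 + 16*x + 5*z^2 + z*(12*x + 20) + 15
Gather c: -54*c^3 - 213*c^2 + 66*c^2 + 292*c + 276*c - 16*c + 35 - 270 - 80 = -54*c^3 - 147*c^2 + 552*c - 315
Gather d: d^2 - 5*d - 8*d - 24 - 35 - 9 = d^2 - 13*d - 68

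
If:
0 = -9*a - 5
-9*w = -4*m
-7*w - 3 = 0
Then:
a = -5/9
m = -27/28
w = -3/7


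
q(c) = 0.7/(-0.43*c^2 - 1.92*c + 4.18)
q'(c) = 0.7*(0.86*c + 1.92)/(-0.43*c^2 - 1.92*c + 4.18)^2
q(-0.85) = 0.13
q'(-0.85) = 0.03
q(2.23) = -0.31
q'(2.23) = 0.54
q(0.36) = 0.20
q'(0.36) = 0.13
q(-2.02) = 0.11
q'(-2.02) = 0.00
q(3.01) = -0.13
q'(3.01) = 0.10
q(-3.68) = 0.13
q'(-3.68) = -0.03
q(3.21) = -0.11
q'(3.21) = 0.08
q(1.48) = 1.77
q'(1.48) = 14.21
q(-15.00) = -0.01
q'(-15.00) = -0.00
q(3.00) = -0.13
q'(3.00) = 0.11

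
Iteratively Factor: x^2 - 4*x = (x)*(x - 4)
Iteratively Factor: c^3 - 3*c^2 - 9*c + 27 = (c + 3)*(c^2 - 6*c + 9) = (c - 3)*(c + 3)*(c - 3)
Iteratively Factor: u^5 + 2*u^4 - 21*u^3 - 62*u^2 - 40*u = (u + 2)*(u^4 - 21*u^2 - 20*u) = (u + 1)*(u + 2)*(u^3 - u^2 - 20*u) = (u - 5)*(u + 1)*(u + 2)*(u^2 + 4*u) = (u - 5)*(u + 1)*(u + 2)*(u + 4)*(u)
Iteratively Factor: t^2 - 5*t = (t - 5)*(t)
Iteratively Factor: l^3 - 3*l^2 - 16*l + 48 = (l - 3)*(l^2 - 16) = (l - 3)*(l + 4)*(l - 4)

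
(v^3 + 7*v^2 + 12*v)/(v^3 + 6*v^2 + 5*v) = (v^2 + 7*v + 12)/(v^2 + 6*v + 5)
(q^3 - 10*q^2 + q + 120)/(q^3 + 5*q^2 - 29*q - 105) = (q - 8)/(q + 7)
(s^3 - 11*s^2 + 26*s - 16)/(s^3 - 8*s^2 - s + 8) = (s - 2)/(s + 1)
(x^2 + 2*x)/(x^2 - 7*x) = (x + 2)/(x - 7)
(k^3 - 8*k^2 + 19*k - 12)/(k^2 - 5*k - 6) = (-k^3 + 8*k^2 - 19*k + 12)/(-k^2 + 5*k + 6)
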